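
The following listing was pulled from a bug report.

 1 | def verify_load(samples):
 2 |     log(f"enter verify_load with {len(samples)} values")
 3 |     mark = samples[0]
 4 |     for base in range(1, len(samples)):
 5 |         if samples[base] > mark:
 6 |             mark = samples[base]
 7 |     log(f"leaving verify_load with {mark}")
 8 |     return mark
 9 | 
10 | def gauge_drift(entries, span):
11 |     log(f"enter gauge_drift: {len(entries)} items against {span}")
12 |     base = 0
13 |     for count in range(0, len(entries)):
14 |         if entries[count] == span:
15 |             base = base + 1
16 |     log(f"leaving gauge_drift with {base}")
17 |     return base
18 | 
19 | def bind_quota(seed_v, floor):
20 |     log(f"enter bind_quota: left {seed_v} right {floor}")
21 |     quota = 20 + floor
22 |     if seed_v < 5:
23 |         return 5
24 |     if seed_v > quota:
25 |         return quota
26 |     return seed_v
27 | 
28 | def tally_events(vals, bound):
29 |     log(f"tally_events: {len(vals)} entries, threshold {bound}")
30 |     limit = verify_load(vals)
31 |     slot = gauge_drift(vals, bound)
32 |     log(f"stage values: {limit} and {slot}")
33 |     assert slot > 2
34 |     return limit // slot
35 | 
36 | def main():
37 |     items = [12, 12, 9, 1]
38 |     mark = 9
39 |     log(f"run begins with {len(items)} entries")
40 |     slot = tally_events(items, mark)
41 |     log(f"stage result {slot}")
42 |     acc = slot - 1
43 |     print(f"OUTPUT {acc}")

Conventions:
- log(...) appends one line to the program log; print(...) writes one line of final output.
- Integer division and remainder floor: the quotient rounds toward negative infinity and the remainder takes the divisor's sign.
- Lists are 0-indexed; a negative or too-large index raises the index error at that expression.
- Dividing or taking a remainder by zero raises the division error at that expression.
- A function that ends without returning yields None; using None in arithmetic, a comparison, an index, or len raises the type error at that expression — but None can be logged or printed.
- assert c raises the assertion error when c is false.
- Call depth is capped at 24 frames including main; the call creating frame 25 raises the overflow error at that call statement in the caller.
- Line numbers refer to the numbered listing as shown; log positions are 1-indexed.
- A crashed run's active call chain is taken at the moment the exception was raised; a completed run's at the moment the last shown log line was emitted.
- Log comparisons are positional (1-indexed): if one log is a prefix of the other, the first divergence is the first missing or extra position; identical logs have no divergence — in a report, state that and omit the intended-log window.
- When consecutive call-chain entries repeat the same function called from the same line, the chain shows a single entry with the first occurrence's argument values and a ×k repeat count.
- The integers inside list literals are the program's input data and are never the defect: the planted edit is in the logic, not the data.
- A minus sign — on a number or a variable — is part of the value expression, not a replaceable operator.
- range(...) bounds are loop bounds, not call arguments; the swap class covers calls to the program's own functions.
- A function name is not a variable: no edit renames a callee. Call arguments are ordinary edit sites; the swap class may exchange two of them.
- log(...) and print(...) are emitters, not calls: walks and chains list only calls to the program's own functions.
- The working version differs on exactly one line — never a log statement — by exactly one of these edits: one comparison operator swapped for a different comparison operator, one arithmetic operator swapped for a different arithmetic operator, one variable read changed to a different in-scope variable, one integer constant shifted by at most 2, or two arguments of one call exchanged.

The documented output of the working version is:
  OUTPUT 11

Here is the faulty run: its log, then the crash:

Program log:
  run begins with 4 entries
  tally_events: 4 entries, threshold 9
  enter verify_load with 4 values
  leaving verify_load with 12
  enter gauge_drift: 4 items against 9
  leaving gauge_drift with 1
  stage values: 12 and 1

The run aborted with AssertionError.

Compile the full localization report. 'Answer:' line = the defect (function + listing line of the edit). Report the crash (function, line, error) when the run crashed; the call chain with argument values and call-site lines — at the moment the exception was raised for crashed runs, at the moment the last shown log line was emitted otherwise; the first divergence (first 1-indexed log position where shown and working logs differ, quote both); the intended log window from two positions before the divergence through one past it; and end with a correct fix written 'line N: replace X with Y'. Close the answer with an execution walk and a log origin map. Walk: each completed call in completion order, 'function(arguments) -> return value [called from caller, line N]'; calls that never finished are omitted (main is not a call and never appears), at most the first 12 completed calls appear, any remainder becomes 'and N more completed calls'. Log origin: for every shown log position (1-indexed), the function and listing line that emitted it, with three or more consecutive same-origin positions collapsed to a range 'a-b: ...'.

Answer: the defect is in tally_events at line 33.
Core observation: Only 7 log lines were emitted before the run died; the intended continuation was 'stage result 12'.
Crash: tally_events, line 33, AssertionError.
Call chain: main -> tally_events([12, 12, 9, 1], 9) (called at line 40).
First divergence: position 8 — after 7 matching lines the faulty run goes silent; intended next line 'stage result 12'.
Intended log window:
  6: leaving gauge_drift with 1
  7: stage values: 12 and 1
  8: stage result 12
Execution walk:
  verify_load([12, 12, 9, 1]) -> 12  [called from tally_events, line 30]
  gauge_drift([12, 12, 9, 1], 9) -> 1  [called from tally_events, line 31]
Log origins:
  1 — main, line 39
  2 — tally_events, line 29
  3 — verify_load, line 2
  4 — verify_load, line 7
  5 — gauge_drift, line 11
  6 — gauge_drift, line 16
  7 — tally_events, line 32
A correct fix: line 33: replace `2` with `0`.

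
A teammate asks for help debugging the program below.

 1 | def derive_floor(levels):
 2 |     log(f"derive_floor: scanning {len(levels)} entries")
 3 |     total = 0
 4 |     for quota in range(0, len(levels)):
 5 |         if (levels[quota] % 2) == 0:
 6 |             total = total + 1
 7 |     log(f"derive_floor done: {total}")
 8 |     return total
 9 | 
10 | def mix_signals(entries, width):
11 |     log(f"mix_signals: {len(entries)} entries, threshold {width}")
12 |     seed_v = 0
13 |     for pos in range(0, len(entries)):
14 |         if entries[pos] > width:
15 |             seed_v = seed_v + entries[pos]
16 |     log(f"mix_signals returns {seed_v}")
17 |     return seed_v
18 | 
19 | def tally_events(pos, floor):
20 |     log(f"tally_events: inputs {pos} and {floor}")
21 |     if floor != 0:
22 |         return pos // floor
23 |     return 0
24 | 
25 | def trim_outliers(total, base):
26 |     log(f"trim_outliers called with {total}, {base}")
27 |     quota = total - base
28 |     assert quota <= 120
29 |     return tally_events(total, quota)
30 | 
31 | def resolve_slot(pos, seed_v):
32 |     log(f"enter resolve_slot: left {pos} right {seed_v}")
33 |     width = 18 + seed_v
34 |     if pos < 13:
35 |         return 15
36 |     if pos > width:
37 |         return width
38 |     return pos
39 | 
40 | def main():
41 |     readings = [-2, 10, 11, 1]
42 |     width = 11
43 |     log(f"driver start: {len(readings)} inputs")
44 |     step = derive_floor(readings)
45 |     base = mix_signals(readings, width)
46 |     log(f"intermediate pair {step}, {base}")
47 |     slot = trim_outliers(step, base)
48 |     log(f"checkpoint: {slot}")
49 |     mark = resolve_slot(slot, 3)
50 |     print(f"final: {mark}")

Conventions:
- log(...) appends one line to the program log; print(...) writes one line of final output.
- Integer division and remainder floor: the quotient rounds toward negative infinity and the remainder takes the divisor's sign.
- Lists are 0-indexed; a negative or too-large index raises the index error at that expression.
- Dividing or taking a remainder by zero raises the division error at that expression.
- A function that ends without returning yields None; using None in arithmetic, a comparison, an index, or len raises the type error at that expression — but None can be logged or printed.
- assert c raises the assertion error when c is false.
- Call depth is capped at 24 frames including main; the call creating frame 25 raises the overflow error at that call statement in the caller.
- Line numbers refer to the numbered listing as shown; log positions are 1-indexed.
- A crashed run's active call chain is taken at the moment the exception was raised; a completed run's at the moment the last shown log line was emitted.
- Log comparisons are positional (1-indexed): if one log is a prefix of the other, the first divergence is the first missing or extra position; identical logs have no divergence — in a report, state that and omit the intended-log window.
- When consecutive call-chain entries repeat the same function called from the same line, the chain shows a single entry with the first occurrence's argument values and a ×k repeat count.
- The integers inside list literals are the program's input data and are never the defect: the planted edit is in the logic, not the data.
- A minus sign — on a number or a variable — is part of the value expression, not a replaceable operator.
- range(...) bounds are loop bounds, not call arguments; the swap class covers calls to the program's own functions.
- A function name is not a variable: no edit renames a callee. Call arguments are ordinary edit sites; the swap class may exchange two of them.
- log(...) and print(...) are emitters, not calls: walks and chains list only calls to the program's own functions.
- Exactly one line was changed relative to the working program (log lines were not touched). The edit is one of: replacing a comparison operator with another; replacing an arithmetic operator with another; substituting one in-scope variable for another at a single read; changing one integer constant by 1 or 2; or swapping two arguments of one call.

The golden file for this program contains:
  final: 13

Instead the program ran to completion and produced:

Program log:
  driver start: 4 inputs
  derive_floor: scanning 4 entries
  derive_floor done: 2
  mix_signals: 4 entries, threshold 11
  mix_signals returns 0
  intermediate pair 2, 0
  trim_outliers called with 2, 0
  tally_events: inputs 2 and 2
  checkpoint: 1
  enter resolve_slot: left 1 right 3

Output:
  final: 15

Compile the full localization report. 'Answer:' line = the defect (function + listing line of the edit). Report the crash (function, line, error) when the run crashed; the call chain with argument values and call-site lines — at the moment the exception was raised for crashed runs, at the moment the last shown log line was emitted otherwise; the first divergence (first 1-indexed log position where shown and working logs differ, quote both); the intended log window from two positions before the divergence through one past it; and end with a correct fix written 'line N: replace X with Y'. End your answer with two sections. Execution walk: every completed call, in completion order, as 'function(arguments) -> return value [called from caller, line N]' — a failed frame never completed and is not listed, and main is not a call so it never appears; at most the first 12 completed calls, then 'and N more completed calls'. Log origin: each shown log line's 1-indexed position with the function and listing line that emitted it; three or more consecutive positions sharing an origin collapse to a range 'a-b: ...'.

Answer: the defect is in resolve_slot at line 35.
Key fact: No log line changed; the fault shows up purely in the output.
Call chain: main -> resolve_slot(1, 3) (called at line 49).
First divergence: there is none — every log position agrees.
Execution walk:
  derive_floor([-2, 10, 11, 1]) -> 2  [called from main, line 44]
  mix_signals([-2, 10, 11, 1], 11) -> 0  [called from main, line 45]
  tally_events(2, 2) -> 1  [called from trim_outliers, line 29]
  trim_outliers(2, 0) -> 1  [called from main, line 47]
  resolve_slot(1, 3) -> 15  [called from main, line 49]
Log line origins:
  1 — main, line 43
  2 — derive_floor, line 2
  3 — derive_floor, line 7
  4 — mix_signals, line 11
  5 — mix_signals, line 16
  6 — main, line 46
  7 — trim_outliers, line 26
  8 — tally_events, line 20
  9 — main, line 48
  10 — resolve_slot, line 32
A correct fix: line 35: replace `15` with `13`.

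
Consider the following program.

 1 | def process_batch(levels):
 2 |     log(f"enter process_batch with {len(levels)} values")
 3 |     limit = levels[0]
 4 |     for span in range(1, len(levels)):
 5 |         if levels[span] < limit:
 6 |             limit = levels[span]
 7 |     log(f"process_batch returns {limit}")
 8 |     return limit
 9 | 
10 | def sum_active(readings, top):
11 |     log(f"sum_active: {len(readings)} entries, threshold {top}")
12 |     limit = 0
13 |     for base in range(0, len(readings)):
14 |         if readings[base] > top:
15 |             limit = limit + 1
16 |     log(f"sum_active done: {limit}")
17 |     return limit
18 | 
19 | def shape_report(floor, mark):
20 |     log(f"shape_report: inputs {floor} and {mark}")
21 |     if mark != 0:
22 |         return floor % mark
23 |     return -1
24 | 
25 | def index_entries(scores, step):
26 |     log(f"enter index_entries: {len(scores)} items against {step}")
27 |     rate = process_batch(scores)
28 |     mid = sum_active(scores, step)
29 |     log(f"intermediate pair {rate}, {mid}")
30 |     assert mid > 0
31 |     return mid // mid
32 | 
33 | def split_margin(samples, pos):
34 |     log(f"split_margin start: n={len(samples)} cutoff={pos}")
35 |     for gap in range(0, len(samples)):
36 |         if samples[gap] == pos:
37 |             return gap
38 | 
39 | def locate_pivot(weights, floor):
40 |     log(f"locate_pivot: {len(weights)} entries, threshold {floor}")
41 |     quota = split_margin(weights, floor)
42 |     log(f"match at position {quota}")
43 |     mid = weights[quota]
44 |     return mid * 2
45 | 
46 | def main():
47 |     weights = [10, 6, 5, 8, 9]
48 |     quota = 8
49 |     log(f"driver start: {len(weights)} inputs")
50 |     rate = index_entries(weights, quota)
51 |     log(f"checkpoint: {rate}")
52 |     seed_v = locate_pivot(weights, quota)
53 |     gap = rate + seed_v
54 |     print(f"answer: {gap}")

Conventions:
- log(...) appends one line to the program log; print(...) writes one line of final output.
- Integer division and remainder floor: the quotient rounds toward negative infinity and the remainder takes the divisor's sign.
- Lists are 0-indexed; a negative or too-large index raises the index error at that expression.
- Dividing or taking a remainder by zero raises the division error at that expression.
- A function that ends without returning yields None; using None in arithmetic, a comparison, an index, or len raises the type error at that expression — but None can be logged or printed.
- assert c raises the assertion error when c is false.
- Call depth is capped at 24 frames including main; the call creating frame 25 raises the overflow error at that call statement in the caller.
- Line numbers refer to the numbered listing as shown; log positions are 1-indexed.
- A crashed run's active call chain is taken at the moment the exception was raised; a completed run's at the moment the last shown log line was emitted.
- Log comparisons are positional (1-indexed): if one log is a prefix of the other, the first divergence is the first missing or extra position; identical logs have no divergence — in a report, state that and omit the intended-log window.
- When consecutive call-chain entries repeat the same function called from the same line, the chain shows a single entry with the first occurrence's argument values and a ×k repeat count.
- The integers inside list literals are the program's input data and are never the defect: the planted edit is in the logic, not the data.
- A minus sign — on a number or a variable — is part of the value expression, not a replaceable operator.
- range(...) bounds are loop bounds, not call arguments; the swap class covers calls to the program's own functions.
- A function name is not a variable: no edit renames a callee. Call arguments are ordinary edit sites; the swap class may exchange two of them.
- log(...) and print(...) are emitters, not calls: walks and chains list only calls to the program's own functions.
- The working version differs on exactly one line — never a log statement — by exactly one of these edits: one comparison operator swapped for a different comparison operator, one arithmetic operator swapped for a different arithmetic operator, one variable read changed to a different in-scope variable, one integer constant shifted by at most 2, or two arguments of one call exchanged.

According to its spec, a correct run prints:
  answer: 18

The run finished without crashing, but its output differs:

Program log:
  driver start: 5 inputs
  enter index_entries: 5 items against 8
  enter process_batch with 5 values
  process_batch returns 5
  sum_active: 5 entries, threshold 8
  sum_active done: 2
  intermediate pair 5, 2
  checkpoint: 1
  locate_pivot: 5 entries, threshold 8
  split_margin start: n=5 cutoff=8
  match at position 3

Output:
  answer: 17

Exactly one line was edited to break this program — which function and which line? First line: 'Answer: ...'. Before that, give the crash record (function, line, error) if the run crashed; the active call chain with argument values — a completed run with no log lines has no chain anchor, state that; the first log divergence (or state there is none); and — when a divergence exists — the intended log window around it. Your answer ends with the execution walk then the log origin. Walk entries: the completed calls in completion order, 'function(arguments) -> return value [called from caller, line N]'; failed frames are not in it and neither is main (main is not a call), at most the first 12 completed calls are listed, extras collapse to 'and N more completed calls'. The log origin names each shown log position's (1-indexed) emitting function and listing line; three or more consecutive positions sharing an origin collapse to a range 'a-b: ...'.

Answer: the defect is in index_entries at line 31.
The tell: The earliest visible damage is log position 8 — 'checkpoint: 1' rather than the intended 'checkpoint: 2'.
Call chain: main -> locate_pivot([10, 6, 5, 8, 9], 8) (called at line 52).
First divergence: position 8; shown 'checkpoint: 1' vs intended 'checkpoint: 2'.
Intended log window:
  6: sum_active done: 2
  7: intermediate pair 5, 2
  8: checkpoint: 2
  9: locate_pivot: 5 entries, threshold 8
Execution walk:
  process_batch([10, 6, 5, 8, 9]) -> 5  [called from index_entries, line 27]
  sum_active([10, 6, 5, 8, 9], 8) -> 2  [called from index_entries, line 28]
  index_entries([10, 6, 5, 8, 9], 8) -> 1  [called from main, line 50]
  split_margin([10, 6, 5, 8, 9], 8) -> 3  [called from locate_pivot, line 41]
  locate_pivot([10, 6, 5, 8, 9], 8) -> 16  [called from main, line 52]
Origin of each log line:
  1: emitted by main (line 49)
  2: emitted by index_entries (line 26)
  3: emitted by process_batch (line 2)
  4: emitted by process_batch (line 7)
  5: emitted by sum_active (line 11)
  6: emitted by sum_active (line 16)
  7: emitted by index_entries (line 29)
  8: emitted by main (line 51)
  9: emitted by locate_pivot (line 40)
  10: emitted by split_margin (line 34)
  11: emitted by locate_pivot (line 42)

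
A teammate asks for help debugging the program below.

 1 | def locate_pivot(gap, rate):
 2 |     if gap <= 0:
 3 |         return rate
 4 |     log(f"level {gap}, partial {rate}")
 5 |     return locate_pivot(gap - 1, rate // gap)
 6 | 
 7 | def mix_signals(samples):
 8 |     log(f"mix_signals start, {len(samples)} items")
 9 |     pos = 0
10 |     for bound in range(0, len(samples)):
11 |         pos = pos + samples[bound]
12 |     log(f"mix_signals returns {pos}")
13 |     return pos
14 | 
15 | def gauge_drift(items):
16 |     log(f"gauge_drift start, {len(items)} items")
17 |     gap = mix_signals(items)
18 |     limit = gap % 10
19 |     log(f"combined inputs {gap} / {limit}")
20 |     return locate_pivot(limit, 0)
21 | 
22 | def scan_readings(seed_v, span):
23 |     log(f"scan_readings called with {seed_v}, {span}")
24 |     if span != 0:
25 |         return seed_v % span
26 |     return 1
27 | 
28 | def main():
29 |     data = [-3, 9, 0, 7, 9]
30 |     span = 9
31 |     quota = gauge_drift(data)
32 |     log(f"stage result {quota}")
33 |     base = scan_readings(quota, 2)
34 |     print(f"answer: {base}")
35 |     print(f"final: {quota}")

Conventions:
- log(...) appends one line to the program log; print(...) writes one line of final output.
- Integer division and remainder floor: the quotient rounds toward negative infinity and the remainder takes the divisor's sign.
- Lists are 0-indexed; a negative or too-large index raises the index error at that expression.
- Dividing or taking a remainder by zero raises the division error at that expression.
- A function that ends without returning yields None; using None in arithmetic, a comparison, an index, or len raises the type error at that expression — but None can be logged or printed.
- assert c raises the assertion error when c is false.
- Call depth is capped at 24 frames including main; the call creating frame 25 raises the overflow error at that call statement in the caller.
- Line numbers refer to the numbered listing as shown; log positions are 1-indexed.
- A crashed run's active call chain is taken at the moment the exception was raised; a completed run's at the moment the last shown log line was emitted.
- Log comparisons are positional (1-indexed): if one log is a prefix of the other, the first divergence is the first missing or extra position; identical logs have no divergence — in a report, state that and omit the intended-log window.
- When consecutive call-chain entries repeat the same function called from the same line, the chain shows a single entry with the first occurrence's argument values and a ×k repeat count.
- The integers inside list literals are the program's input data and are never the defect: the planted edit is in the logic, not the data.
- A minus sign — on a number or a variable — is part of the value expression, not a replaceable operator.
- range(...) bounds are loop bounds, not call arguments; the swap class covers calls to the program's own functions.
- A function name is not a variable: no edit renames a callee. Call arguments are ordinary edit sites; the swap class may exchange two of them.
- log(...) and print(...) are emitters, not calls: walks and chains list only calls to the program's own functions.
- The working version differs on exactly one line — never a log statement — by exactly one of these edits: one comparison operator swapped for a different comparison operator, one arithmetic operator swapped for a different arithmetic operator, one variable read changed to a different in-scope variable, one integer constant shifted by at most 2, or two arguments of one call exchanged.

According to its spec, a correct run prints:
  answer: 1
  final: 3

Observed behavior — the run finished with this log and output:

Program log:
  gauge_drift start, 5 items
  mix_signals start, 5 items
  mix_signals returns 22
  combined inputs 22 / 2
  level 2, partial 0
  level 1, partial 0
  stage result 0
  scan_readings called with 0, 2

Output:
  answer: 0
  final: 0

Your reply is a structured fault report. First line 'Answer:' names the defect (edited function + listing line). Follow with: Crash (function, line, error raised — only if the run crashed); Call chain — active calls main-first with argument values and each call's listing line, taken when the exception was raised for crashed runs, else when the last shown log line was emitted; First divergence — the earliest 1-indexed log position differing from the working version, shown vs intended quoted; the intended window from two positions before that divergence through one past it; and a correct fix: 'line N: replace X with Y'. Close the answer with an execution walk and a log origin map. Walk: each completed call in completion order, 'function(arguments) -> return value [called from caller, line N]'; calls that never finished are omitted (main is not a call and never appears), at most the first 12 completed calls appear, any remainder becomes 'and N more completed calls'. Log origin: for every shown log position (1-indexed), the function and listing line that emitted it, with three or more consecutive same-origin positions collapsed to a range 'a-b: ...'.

Answer: the defect is in locate_pivot at line 5.
The tell: At log position 6 the runs split — shown 'level 1, partial 0', but the working version logs 'level 1, partial 2'.
Call chain: main -> scan_readings(0, 2) (called at line 33).
First divergence: position 6 — shown 'level 1, partial 0', intended 'level 1, partial 2'.
Intended log window:
  4: combined inputs 22 / 2
  5: level 2, partial 0
  6: level 1, partial 2
  7: stage result 3
Execution walk:
  mix_signals([-3, 9, 0, 7, 9]) -> 22  [called from gauge_drift, line 17]
  locate_pivot(0, 0) -> 0  [called from locate_pivot, line 5]
  locate_pivot(1, 0) -> 0  [called from locate_pivot, line 5]
  locate_pivot(2, 0) -> 0  [called from gauge_drift, line 20]
  gauge_drift([-3, 9, 0, 7, 9]) -> 0  [called from main, line 31]
  scan_readings(0, 2) -> 0  [called from main, line 33]
Log origin:
  1: from gauge_drift, line 16
  2: from mix_signals, line 8
  3: from mix_signals, line 12
  4: from gauge_drift, line 19
  5: from locate_pivot, line 4
  6: from locate_pivot, line 4
  7: from main, line 32
  8: from scan_readings, line 23
A correct fix: line 5: replace `//` with `+`.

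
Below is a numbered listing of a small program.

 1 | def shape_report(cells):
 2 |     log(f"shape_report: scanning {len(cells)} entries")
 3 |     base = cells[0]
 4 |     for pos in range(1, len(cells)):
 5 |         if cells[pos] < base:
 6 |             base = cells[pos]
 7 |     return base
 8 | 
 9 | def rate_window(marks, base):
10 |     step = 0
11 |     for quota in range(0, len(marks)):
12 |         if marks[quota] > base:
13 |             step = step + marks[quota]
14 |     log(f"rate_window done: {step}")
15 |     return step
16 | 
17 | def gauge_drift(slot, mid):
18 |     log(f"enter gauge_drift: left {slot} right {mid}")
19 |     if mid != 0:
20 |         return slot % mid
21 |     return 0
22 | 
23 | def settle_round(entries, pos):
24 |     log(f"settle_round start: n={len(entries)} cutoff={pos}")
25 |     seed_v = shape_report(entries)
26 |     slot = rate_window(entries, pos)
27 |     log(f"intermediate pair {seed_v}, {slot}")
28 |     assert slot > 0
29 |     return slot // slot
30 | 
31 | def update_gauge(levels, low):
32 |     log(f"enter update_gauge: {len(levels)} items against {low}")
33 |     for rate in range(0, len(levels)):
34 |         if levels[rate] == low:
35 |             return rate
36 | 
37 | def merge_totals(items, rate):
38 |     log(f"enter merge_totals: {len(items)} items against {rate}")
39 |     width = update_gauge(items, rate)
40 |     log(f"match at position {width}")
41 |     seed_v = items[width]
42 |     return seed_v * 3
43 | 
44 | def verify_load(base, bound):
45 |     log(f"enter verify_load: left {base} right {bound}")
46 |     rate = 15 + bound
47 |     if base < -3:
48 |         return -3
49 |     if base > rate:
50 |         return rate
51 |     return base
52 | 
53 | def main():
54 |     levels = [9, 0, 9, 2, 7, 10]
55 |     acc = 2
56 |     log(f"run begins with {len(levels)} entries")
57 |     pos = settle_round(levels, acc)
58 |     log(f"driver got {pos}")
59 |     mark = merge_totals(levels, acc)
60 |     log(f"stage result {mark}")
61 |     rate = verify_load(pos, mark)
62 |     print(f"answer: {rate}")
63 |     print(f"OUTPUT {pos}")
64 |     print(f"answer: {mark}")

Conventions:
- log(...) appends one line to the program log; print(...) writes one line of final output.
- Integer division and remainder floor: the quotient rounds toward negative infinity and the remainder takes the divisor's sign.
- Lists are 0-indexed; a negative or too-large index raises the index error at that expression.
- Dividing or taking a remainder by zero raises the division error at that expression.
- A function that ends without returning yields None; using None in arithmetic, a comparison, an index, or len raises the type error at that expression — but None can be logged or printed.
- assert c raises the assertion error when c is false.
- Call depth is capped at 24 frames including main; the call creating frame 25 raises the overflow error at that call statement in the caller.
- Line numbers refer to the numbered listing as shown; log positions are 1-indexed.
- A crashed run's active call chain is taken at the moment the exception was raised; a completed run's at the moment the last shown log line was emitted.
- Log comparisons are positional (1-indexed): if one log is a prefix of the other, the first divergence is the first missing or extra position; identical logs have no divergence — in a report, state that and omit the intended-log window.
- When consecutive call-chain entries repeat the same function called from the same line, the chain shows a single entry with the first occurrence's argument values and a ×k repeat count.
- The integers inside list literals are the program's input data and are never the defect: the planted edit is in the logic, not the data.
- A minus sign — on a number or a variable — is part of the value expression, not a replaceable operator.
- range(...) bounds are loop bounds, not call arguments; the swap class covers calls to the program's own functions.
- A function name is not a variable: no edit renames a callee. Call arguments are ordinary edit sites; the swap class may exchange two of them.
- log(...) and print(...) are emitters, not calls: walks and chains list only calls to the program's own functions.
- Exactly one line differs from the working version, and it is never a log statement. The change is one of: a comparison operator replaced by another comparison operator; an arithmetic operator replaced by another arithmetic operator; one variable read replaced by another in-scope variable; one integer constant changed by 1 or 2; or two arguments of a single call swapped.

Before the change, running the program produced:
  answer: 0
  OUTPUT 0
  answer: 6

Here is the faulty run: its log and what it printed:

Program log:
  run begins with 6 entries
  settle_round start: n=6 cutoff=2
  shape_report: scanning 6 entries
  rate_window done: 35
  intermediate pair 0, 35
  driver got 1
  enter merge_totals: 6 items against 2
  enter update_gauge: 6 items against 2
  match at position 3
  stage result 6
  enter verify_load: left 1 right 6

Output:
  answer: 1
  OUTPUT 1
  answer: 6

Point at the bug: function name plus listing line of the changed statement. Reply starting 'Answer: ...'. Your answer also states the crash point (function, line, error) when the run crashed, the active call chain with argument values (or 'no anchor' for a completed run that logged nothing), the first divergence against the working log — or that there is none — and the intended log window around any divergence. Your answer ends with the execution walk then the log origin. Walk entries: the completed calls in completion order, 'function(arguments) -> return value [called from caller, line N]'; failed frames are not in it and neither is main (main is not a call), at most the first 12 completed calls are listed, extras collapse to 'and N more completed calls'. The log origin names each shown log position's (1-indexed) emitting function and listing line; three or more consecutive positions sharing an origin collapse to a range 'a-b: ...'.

Answer: the defect is in settle_round at line 29.
Key observation: At log position 6 the runs split — shown 'driver got 1', but the working version logs 'driver got 0'.
Call chain: main -> verify_load(1, 6) (called at line 61).
First divergence: position 6 — shown 'driver got 1', intended 'driver got 0'.
Intended log window:
  4: rate_window done: 35
  5: intermediate pair 0, 35
  6: driver got 0
  7: enter merge_totals: 6 items against 2
Execution walk:
  shape_report([9, 0, 9, 2, 7, 10]) -> 0  [called from settle_round, line 25]
  rate_window([9, 0, 9, 2, 7, 10], 2) -> 35  [called from settle_round, line 26]
  settle_round([9, 0, 9, 2, 7, 10], 2) -> 1  [called from main, line 57]
  update_gauge([9, 0, 9, 2, 7, 10], 2) -> 3  [called from merge_totals, line 39]
  merge_totals([9, 0, 9, 2, 7, 10], 2) -> 6  [called from main, line 59]
  verify_load(1, 6) -> 1  [called from main, line 61]
Origin of each log line:
  1: emitted by main (line 56)
  2: emitted by settle_round (line 24)
  3: emitted by shape_report (line 2)
  4: emitted by rate_window (line 14)
  5: emitted by settle_round (line 27)
  6: emitted by main (line 58)
  7: emitted by merge_totals (line 38)
  8: emitted by update_gauge (line 32)
  9: emitted by merge_totals (line 40)
  10: emitted by main (line 60)
  11: emitted by verify_load (line 45)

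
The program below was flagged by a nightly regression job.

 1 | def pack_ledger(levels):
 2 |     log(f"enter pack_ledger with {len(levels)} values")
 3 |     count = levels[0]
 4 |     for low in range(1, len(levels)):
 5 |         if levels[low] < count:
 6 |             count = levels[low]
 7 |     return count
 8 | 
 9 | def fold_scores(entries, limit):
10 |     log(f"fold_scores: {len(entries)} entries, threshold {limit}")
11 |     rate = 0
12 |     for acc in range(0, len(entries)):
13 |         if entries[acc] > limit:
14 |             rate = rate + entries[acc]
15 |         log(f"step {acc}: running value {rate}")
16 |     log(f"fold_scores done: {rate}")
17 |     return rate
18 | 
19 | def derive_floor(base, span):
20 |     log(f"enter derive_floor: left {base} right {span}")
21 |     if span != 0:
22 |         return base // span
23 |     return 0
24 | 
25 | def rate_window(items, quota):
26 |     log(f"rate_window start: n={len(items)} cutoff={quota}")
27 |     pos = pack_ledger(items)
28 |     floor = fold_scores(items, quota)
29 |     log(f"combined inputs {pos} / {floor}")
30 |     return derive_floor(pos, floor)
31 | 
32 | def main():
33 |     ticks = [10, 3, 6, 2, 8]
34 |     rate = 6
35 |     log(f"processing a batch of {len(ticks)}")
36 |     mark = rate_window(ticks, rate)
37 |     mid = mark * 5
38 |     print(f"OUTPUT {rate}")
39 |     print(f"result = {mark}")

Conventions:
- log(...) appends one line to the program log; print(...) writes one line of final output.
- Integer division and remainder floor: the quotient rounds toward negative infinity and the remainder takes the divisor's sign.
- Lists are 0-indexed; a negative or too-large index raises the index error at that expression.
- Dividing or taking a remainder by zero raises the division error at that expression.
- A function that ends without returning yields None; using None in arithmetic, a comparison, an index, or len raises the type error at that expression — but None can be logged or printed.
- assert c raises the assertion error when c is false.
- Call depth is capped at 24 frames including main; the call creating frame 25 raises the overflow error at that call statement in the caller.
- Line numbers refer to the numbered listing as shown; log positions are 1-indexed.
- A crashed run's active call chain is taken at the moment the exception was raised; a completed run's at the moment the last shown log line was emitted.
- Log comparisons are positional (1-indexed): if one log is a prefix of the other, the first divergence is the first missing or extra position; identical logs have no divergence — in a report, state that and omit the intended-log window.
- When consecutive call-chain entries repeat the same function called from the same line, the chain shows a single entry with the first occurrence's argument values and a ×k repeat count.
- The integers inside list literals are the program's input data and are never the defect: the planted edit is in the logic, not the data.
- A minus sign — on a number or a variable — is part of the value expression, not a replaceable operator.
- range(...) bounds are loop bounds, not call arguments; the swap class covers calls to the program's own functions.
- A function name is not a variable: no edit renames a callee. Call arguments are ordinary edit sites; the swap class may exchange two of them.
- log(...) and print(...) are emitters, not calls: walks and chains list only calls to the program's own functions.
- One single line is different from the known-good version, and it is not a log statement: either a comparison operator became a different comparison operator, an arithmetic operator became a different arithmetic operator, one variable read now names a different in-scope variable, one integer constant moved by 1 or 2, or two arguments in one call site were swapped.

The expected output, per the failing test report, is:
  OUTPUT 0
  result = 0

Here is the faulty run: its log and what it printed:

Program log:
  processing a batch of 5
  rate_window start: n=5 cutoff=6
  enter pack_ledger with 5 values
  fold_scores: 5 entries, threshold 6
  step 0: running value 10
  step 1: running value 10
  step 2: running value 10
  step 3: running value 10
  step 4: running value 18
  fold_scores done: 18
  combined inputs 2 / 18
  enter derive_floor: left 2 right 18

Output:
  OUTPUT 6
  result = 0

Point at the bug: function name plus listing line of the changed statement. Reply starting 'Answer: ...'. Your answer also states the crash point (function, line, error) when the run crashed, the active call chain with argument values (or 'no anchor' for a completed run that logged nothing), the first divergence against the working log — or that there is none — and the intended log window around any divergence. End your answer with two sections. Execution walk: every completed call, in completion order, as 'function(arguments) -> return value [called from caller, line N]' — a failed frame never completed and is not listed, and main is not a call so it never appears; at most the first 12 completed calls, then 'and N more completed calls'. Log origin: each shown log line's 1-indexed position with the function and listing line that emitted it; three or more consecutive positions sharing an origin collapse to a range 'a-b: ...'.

Answer: the defect is in main at line 38.
Key fact: Nothing in the log betrays the bug — only the output does.
Call chain: main -> rate_window([10, 3, 6, 2, 8], 6) (called at line 36) -> derive_floor(2, 18) (called at line 30).
First divergence: there is none — every log position agrees.
Execution walk:
  pack_ledger([10, 3, 6, 2, 8]) -> 2  [called from rate_window, line 27]
  fold_scores([10, 3, 6, 2, 8], 6) -> 18  [called from rate_window, line 28]
  derive_floor(2, 18) -> 0  [called from rate_window, line 30]
  rate_window([10, 3, 6, 2, 8], 6) -> 0  [called from main, line 36]
Log origin:
  1: logged in main at line 35
  2: logged in rate_window at line 26
  3: logged in pack_ledger at line 2
  4: logged in fold_scores at line 10
  5-9: logged in fold_scores at line 15
  10: logged in fold_scores at line 16
  11: logged in rate_window at line 29
  12: logged in derive_floor at line 20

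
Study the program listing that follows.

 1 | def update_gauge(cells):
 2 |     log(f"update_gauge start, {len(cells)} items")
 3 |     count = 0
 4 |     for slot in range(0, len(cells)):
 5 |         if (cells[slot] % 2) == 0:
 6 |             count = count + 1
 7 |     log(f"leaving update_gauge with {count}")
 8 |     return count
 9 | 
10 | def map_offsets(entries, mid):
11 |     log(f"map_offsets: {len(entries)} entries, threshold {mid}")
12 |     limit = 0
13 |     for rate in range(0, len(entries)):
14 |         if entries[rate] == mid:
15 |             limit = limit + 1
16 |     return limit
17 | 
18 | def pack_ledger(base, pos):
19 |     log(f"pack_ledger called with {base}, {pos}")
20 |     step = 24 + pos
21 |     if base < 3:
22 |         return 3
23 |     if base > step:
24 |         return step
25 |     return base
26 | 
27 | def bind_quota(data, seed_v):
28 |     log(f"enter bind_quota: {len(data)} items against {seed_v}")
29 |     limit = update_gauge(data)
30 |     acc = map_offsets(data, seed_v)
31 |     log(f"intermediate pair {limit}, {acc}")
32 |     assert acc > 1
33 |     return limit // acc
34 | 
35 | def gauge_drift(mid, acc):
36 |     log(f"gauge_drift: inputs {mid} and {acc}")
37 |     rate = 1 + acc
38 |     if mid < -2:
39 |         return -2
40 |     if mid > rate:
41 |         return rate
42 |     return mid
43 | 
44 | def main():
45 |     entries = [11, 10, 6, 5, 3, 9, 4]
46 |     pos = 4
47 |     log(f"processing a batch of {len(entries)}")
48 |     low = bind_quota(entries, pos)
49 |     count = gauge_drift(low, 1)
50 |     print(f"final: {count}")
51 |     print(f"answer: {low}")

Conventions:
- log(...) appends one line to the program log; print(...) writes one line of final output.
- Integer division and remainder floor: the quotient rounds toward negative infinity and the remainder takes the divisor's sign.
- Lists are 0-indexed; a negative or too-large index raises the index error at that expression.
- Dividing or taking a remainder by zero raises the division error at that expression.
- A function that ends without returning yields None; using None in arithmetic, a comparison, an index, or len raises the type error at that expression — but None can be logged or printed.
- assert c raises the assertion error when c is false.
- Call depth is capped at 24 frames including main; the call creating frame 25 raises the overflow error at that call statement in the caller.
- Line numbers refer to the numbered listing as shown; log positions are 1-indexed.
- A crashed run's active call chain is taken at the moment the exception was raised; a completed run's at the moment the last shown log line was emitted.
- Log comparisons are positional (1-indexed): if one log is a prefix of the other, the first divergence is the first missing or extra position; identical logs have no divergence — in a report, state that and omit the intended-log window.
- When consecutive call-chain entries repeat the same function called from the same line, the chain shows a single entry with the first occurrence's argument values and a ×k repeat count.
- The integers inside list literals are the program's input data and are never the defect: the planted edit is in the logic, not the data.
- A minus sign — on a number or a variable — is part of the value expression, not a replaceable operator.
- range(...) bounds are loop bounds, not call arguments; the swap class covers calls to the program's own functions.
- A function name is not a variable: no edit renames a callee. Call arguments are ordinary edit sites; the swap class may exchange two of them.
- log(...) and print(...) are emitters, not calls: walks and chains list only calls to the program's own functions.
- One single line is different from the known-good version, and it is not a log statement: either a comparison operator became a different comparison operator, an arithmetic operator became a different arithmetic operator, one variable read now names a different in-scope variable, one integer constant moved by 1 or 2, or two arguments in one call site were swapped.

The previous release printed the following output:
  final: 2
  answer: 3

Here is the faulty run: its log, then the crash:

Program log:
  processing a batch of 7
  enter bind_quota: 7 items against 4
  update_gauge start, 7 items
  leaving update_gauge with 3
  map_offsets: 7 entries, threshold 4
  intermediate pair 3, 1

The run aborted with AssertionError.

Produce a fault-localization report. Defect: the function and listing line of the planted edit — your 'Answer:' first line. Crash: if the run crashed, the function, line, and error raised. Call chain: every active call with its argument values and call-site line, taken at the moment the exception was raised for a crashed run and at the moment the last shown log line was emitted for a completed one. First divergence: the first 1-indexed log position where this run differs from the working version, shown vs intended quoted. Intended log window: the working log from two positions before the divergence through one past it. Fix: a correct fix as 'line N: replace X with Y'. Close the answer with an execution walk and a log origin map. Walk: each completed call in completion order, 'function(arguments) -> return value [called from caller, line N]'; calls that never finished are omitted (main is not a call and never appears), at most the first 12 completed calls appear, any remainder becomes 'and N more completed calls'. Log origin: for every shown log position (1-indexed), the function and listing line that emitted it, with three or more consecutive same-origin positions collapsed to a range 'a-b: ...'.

Answer: the defect is in bind_quota at line 32.
Key observation: After 6 matching log lines the faulty run goes silent, while the working version continues with 'gauge_drift: inputs 3 and 1'.
Crash: bind_quota, line 32, AssertionError.
Call chain: main -> bind_quota([11, 10, 6, 5, 3, 9, 4], 4) (called at line 48).
First divergence: position 7 (shown log ended at 6 lines; the working version continues: 'gauge_drift: inputs 3 and 1').
Intended log window:
  5: map_offsets: 7 entries, threshold 4
  6: intermediate pair 3, 1
  7: gauge_drift: inputs 3 and 1
Execution walk:
  update_gauge([11, 10, 6, 5, 3, 9, 4]) -> 3  [called from bind_quota, line 29]
  map_offsets([11, 10, 6, 5, 3, 9, 4], 4) -> 1  [called from bind_quota, line 30]
Log origins:
  1: emitted by main (line 47)
  2: emitted by bind_quota (line 28)
  3: emitted by update_gauge (line 2)
  4: emitted by update_gauge (line 7)
  5: emitted by map_offsets (line 11)
  6: emitted by bind_quota (line 31)
A correct fix: line 32: replace `1` with `0`.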